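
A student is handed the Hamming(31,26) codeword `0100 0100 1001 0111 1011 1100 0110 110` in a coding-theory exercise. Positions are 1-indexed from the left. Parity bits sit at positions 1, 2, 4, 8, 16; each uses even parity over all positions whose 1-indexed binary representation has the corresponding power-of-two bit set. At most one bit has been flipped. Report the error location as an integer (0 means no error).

s1: b1⊕b3⊕b5⊕b7⊕b9⊕b11⊕b13⊕b15⊕b17⊕b19⊕b21⊕b23⊕b25⊕b27⊕b29⊕b31 = 0⊕0⊕0⊕0⊕1⊕0⊕0⊕1⊕1⊕1⊕1⊕0⊕0⊕1⊕1⊕0 = 1
s2: b2⊕b3⊕b6⊕b7⊕b10⊕b11⊕b14⊕b15⊕b18⊕b19⊕b22⊕b23⊕b26⊕b27⊕b30⊕b31 = 1⊕0⊕1⊕0⊕0⊕0⊕1⊕1⊕0⊕1⊕1⊕0⊕1⊕1⊕1⊕0 = 1
s4: b4⊕b5⊕b6⊕b7⊕b12⊕b13⊕b14⊕b15⊕b20⊕b21⊕b22⊕b23⊕b28⊕b29⊕b30⊕b31 = 0⊕0⊕1⊕0⊕1⊕0⊕1⊕1⊕1⊕1⊕1⊕0⊕0⊕1⊕1⊕0 = 1
s8: b8⊕b9⊕b10⊕b11⊕b12⊕b13⊕b14⊕b15⊕b24⊕b25⊕b26⊕b27⊕b28⊕b29⊕b30⊕b31 = 0⊕1⊕0⊕0⊕1⊕0⊕1⊕1⊕0⊕0⊕1⊕1⊕0⊕1⊕1⊕0 = 0
s16: b16⊕b17⊕b18⊕b19⊕b20⊕b21⊕b22⊕b23⊕b24⊕b25⊕b26⊕b27⊕b28⊕b29⊕b30⊕b31 = 1⊕1⊕0⊕1⊕1⊕1⊕1⊕0⊕0⊕0⊕1⊕1⊕0⊕1⊕1⊕0 = 0
Syndrome (s16...s1) = 00111 → position 7.

7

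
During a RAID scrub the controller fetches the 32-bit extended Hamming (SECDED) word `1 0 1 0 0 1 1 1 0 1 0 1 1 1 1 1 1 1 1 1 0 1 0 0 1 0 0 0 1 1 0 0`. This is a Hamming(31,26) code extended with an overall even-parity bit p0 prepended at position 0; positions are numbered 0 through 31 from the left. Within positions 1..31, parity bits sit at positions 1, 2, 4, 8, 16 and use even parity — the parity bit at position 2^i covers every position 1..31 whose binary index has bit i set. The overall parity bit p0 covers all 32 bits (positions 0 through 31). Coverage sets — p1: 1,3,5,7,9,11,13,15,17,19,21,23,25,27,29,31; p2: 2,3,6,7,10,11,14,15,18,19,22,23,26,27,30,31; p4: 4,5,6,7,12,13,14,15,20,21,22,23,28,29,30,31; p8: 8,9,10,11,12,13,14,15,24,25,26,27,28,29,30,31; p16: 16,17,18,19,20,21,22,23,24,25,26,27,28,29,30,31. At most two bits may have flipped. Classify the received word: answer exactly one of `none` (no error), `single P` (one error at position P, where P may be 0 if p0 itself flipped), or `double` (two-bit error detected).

s1: b1⊕b3⊕b5⊕b7⊕b9⊕b11⊕b13⊕b15⊕b17⊕b19⊕b21⊕b23⊕b25⊕b27⊕b29⊕b31 = 0⊕0⊕1⊕1⊕1⊕1⊕1⊕1⊕1⊕1⊕1⊕0⊕0⊕0⊕1⊕0 = 0
s2: b2⊕b3⊕b6⊕b7⊕b10⊕b11⊕b14⊕b15⊕b18⊕b19⊕b22⊕b23⊕b26⊕b27⊕b30⊕b31 = 1⊕0⊕1⊕1⊕0⊕1⊕1⊕1⊕1⊕1⊕0⊕0⊕0⊕0⊕0⊕0 = 0
s4: b4⊕b5⊕b6⊕b7⊕b12⊕b13⊕b14⊕b15⊕b20⊕b21⊕b22⊕b23⊕b28⊕b29⊕b30⊕b31 = 0⊕1⊕1⊕1⊕1⊕1⊕1⊕1⊕0⊕1⊕0⊕0⊕1⊕1⊕0⊕0 = 0
s8: b8⊕b9⊕b10⊕b11⊕b12⊕b13⊕b14⊕b15⊕b24⊕b25⊕b26⊕b27⊕b28⊕b29⊕b30⊕b31 = 0⊕1⊕0⊕1⊕1⊕1⊕1⊕1⊕1⊕0⊕0⊕0⊕1⊕1⊕0⊕0 = 1
s16: b16⊕b17⊕b18⊕b19⊕b20⊕b21⊕b22⊕b23⊕b24⊕b25⊕b26⊕b27⊕b28⊕b29⊕b30⊕b31 = 1⊕1⊕1⊕1⊕0⊕1⊕0⊕0⊕1⊕0⊕0⊕0⊕1⊕1⊕0⊕0 = 0
Syndrome (s16...s1) = 01000 → position 8.
Overall parity (XOR of all 32 bits, including p0): 1⊕0⊕1⊕0⊕0⊕1⊕1⊕1⊕0⊕1⊕0⊕1⊕1⊕1⊕1⊕1⊕1⊕1⊕1⊕1⊕0⊕1⊕0⊕0⊕1⊕0⊕0⊕0⊕1⊕1⊕0⊕0 = 1
Overall=1, syndrome position=8 → single-bit error at position 8.

single 8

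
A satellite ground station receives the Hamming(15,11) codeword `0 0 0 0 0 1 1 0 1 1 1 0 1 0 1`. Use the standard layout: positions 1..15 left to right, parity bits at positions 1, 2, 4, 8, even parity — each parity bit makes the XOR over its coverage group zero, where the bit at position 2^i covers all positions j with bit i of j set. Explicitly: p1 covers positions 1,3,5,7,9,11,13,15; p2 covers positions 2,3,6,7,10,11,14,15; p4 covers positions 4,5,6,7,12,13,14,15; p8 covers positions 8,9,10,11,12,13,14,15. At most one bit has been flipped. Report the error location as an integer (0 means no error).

s1: b1⊕b3⊕b5⊕b7⊕b9⊕b11⊕b13⊕b15 = 0⊕0⊕0⊕1⊕1⊕1⊕1⊕1 = 1
s2: b2⊕b3⊕b6⊕b7⊕b10⊕b11⊕b14⊕b15 = 0⊕0⊕1⊕1⊕1⊕1⊕0⊕1 = 1
s4: b4⊕b5⊕b6⊕b7⊕b12⊕b13⊕b14⊕b15 = 0⊕0⊕1⊕1⊕0⊕1⊕0⊕1 = 0
s8: b8⊕b9⊕b10⊕b11⊕b12⊕b13⊕b14⊕b15 = 0⊕1⊕1⊕1⊕0⊕1⊕0⊕1 = 1
Syndrome (s8...s1) = 1011 → position 11.

11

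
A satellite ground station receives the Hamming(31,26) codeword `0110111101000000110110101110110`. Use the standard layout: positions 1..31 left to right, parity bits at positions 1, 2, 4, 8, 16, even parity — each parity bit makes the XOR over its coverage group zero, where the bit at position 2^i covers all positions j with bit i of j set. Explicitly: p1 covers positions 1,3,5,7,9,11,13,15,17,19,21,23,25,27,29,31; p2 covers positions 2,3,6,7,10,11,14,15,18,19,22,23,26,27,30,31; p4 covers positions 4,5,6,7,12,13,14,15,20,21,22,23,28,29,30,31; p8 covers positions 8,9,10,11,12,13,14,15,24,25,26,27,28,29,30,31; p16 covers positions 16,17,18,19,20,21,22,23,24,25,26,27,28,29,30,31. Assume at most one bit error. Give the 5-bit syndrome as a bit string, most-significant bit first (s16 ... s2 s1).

01001

s1: b1⊕b3⊕b5⊕b7⊕b9⊕b11⊕b13⊕b15⊕b17⊕b19⊕b21⊕b23⊕b25⊕b27⊕b29⊕b31 = 0⊕1⊕1⊕1⊕0⊕0⊕0⊕0⊕1⊕0⊕1⊕1⊕1⊕1⊕1⊕0 = 1
s2: b2⊕b3⊕b6⊕b7⊕b10⊕b11⊕b14⊕b15⊕b18⊕b19⊕b22⊕b23⊕b26⊕b27⊕b30⊕b31 = 1⊕1⊕1⊕1⊕1⊕0⊕0⊕0⊕1⊕0⊕0⊕1⊕1⊕1⊕1⊕0 = 0
s4: b4⊕b5⊕b6⊕b7⊕b12⊕b13⊕b14⊕b15⊕b20⊕b21⊕b22⊕b23⊕b28⊕b29⊕b30⊕b31 = 0⊕1⊕1⊕1⊕0⊕0⊕0⊕0⊕1⊕1⊕0⊕1⊕0⊕1⊕1⊕0 = 0
s8: b8⊕b9⊕b10⊕b11⊕b12⊕b13⊕b14⊕b15⊕b24⊕b25⊕b26⊕b27⊕b28⊕b29⊕b30⊕b31 = 1⊕0⊕1⊕0⊕0⊕0⊕0⊕0⊕0⊕1⊕1⊕1⊕0⊕1⊕1⊕0 = 1
s16: b16⊕b17⊕b18⊕b19⊕b20⊕b21⊕b22⊕b23⊕b24⊕b25⊕b26⊕b27⊕b28⊕b29⊕b30⊕b31 = 0⊕1⊕1⊕0⊕1⊕1⊕0⊕1⊕0⊕1⊕1⊕1⊕0⊕1⊕1⊕0 = 0
Syndrome (s16...s1) = 01001 → position 9.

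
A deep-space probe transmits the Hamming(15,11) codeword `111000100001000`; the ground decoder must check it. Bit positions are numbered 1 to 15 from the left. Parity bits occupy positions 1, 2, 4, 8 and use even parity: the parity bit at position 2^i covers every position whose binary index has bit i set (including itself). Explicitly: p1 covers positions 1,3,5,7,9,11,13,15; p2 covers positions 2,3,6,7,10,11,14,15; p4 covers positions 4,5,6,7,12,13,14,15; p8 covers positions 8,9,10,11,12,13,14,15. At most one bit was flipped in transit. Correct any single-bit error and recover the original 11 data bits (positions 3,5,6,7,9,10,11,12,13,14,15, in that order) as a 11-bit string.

s1: b1⊕b3⊕b5⊕b7⊕b9⊕b11⊕b13⊕b15 = 1⊕1⊕0⊕1⊕0⊕0⊕0⊕0 = 1
s2: b2⊕b3⊕b6⊕b7⊕b10⊕b11⊕b14⊕b15 = 1⊕1⊕0⊕1⊕0⊕0⊕0⊕0 = 1
s4: b4⊕b5⊕b6⊕b7⊕b12⊕b13⊕b14⊕b15 = 0⊕0⊕0⊕1⊕1⊕0⊕0⊕0 = 0
s8: b8⊕b9⊕b10⊕b11⊕b12⊕b13⊕b14⊕b15 = 0⊕0⊕0⊕0⊕1⊕0⊕0⊕0 = 1
Syndrome (s8...s1) = 1011 → position 11.
Flip bit 11: corrected codeword = 111000100011000
Data bits at positions 3,5,6,7,9,10,11,12,13,14,15: 10010011000

10010011000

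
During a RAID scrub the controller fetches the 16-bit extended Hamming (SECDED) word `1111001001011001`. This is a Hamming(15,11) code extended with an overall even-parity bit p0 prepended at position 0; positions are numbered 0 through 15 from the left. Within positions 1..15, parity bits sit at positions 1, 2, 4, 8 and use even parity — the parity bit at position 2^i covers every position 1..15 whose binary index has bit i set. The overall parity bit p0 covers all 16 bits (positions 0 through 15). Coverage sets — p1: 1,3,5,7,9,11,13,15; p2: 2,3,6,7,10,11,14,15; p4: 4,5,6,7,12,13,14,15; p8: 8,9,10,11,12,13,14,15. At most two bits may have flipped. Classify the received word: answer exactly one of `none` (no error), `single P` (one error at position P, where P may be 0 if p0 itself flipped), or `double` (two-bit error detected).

single 7

s1: b1⊕b3⊕b5⊕b7⊕b9⊕b11⊕b13⊕b15 = 1⊕1⊕0⊕0⊕1⊕1⊕0⊕1 = 1
s2: b2⊕b3⊕b6⊕b7⊕b10⊕b11⊕b14⊕b15 = 1⊕1⊕1⊕0⊕0⊕1⊕0⊕1 = 1
s4: b4⊕b5⊕b6⊕b7⊕b12⊕b13⊕b14⊕b15 = 0⊕0⊕1⊕0⊕1⊕0⊕0⊕1 = 1
s8: b8⊕b9⊕b10⊕b11⊕b12⊕b13⊕b14⊕b15 = 0⊕1⊕0⊕1⊕1⊕0⊕0⊕1 = 0
Syndrome (s8...s1) = 0111 → position 7.
Overall parity (XOR of all 16 bits, including p0): 1⊕1⊕1⊕1⊕0⊕0⊕1⊕0⊕0⊕1⊕0⊕1⊕1⊕0⊕0⊕1 = 1
Overall=1, syndrome position=7 → single-bit error at position 7.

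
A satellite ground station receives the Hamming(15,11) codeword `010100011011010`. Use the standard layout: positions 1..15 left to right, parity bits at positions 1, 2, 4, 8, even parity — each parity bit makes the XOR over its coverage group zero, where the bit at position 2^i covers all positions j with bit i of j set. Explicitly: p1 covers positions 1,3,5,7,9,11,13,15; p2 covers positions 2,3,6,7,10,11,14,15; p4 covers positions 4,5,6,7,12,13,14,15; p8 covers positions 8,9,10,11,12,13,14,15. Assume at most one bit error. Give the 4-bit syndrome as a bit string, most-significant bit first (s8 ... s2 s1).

1110

s1: b1⊕b3⊕b5⊕b7⊕b9⊕b11⊕b13⊕b15 = 0⊕0⊕0⊕0⊕1⊕1⊕0⊕0 = 0
s2: b2⊕b3⊕b6⊕b7⊕b10⊕b11⊕b14⊕b15 = 1⊕0⊕0⊕0⊕0⊕1⊕1⊕0 = 1
s4: b4⊕b5⊕b6⊕b7⊕b12⊕b13⊕b14⊕b15 = 1⊕0⊕0⊕0⊕1⊕0⊕1⊕0 = 1
s8: b8⊕b9⊕b10⊕b11⊕b12⊕b13⊕b14⊕b15 = 1⊕1⊕0⊕1⊕1⊕0⊕1⊕0 = 1
Syndrome (s8...s1) = 1110 → position 14.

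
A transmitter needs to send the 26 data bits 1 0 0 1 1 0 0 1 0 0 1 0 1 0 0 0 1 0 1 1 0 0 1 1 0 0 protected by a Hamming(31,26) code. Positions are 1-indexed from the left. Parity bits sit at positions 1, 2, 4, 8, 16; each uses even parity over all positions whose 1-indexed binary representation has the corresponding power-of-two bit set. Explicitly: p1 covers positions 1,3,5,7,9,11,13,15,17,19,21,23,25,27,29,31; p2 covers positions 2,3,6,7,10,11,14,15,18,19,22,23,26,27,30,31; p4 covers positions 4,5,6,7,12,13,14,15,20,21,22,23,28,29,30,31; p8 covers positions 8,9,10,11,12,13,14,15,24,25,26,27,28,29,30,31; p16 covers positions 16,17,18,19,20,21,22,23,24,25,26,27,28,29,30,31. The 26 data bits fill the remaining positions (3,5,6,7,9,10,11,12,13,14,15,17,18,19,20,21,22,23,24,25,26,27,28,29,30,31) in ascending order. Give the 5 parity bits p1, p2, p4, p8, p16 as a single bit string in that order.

01010

Place data bits at non-power-of-two positions: b3=1, b5=0, b6=0, b7=1, b9=1, b10=0, b11=0, b12=1, b13=0, b14=0, b15=1, b17=0, b18=1, b19=0, b20=0, b21=0, b22=1, b23=0, b24=1, b25=1, b26=0, b27=0, b28=1, b29=1, b30=0, b31=0.
p1 = XOR of data positions {3,5,7,9,11,13,15,17,19,21,23,25,27,29,31} = 1⊕0⊕1⊕1⊕0⊕0⊕1⊕0⊕0⊕0⊕0⊕1⊕0⊕1⊕0 = 0
p2 = XOR of data positions {3,6,7,10,11,14,15,18,19,22,23,26,27,30,31} = 1⊕0⊕1⊕0⊕0⊕0⊕1⊕1⊕0⊕1⊕0⊕0⊕0⊕0⊕0 = 1
p4 = XOR of data positions {5,6,7,12,13,14,15,20,21,22,23,28,29,30,31} = 0⊕0⊕1⊕1⊕0⊕0⊕1⊕0⊕0⊕1⊕0⊕1⊕1⊕0⊕0 = 0
p8 = XOR of data positions {9,10,11,12,13,14,15,24,25,26,27,28,29,30,31} = 1⊕0⊕0⊕1⊕0⊕0⊕1⊕1⊕1⊕0⊕0⊕1⊕1⊕0⊕0 = 1
p16 = XOR of data positions {17,18,19,20,21,22,23,24,25,26,27,28,29,30,31} = 0⊕1⊕0⊕0⊕0⊕1⊕0⊕1⊕1⊕0⊕0⊕1⊕1⊕0⊕0 = 0
Parity bits p1,p2,p4,p8,p16 = 01010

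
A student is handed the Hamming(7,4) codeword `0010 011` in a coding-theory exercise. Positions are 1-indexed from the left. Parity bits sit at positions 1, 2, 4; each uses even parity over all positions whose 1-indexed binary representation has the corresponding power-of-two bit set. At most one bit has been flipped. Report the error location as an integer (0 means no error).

s1: b1⊕b3⊕b5⊕b7 = 0⊕1⊕0⊕1 = 0
s2: b2⊕b3⊕b6⊕b7 = 0⊕1⊕1⊕1 = 1
s4: b4⊕b5⊕b6⊕b7 = 0⊕0⊕1⊕1 = 0
Syndrome (s4...s1) = 010 → position 2.

2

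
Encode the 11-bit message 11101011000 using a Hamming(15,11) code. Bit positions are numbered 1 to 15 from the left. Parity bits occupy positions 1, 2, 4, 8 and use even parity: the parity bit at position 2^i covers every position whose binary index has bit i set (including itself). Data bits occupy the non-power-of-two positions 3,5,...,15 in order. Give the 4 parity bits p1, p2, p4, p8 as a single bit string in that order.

0111

Place data bits at non-power-of-two positions: b3=1, b5=1, b6=1, b7=0, b9=1, b10=0, b11=1, b12=1, b13=0, b14=0, b15=0.
p1 = XOR of data positions {3,5,7,9,11,13,15} = 1⊕1⊕0⊕1⊕1⊕0⊕0 = 0
p2 = XOR of data positions {3,6,7,10,11,14,15} = 1⊕1⊕0⊕0⊕1⊕0⊕0 = 1
p4 = XOR of data positions {5,6,7,12,13,14,15} = 1⊕1⊕0⊕1⊕0⊕0⊕0 = 1
p8 = XOR of data positions {9,10,11,12,13,14,15} = 1⊕0⊕1⊕1⊕0⊕0⊕0 = 1
Parity bits p1,p2,p4,p8 = 0111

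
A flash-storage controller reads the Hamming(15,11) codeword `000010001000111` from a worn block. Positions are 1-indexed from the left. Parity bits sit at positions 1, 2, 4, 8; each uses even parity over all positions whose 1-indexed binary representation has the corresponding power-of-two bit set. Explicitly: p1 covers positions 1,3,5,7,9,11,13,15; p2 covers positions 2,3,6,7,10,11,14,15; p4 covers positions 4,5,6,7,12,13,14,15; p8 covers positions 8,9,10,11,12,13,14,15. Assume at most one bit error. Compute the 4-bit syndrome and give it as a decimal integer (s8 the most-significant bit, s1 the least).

0

s1: b1⊕b3⊕b5⊕b7⊕b9⊕b11⊕b13⊕b15 = 0⊕0⊕1⊕0⊕1⊕0⊕1⊕1 = 0
s2: b2⊕b3⊕b6⊕b7⊕b10⊕b11⊕b14⊕b15 = 0⊕0⊕0⊕0⊕0⊕0⊕1⊕1 = 0
s4: b4⊕b5⊕b6⊕b7⊕b12⊕b13⊕b14⊕b15 = 0⊕1⊕0⊕0⊕0⊕1⊕1⊕1 = 0
s8: b8⊕b9⊕b10⊕b11⊕b12⊕b13⊕b14⊕b15 = 0⊕1⊕0⊕0⊕0⊕1⊕1⊕1 = 0
Syndrome (s8...s1) = 0000 → position 0 (no error).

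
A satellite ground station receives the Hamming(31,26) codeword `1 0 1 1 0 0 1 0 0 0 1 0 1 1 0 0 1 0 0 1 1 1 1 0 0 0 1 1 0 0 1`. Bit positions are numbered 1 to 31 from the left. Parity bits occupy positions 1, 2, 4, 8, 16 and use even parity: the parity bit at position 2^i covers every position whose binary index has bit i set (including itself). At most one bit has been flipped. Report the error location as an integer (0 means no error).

s1: b1⊕b3⊕b5⊕b7⊕b9⊕b11⊕b13⊕b15⊕b17⊕b19⊕b21⊕b23⊕b25⊕b27⊕b29⊕b31 = 1⊕1⊕0⊕1⊕0⊕1⊕1⊕0⊕1⊕0⊕1⊕1⊕0⊕1⊕0⊕1 = 0
s2: b2⊕b3⊕b6⊕b7⊕b10⊕b11⊕b14⊕b15⊕b18⊕b19⊕b22⊕b23⊕b26⊕b27⊕b30⊕b31 = 0⊕1⊕0⊕1⊕0⊕1⊕1⊕0⊕0⊕0⊕1⊕1⊕0⊕1⊕0⊕1 = 0
s4: b4⊕b5⊕b6⊕b7⊕b12⊕b13⊕b14⊕b15⊕b20⊕b21⊕b22⊕b23⊕b28⊕b29⊕b30⊕b31 = 1⊕0⊕0⊕1⊕0⊕1⊕1⊕0⊕1⊕1⊕1⊕1⊕1⊕0⊕0⊕1 = 0
s8: b8⊕b9⊕b10⊕b11⊕b12⊕b13⊕b14⊕b15⊕b24⊕b25⊕b26⊕b27⊕b28⊕b29⊕b30⊕b31 = 0⊕0⊕0⊕1⊕0⊕1⊕1⊕0⊕0⊕0⊕0⊕1⊕1⊕0⊕0⊕1 = 0
s16: b16⊕b17⊕b18⊕b19⊕b20⊕b21⊕b22⊕b23⊕b24⊕b25⊕b26⊕b27⊕b28⊕b29⊕b30⊕b31 = 0⊕1⊕0⊕0⊕1⊕1⊕1⊕1⊕0⊕0⊕0⊕1⊕1⊕0⊕0⊕1 = 0
Syndrome (s16...s1) = 00000 → position 0 (no error).

0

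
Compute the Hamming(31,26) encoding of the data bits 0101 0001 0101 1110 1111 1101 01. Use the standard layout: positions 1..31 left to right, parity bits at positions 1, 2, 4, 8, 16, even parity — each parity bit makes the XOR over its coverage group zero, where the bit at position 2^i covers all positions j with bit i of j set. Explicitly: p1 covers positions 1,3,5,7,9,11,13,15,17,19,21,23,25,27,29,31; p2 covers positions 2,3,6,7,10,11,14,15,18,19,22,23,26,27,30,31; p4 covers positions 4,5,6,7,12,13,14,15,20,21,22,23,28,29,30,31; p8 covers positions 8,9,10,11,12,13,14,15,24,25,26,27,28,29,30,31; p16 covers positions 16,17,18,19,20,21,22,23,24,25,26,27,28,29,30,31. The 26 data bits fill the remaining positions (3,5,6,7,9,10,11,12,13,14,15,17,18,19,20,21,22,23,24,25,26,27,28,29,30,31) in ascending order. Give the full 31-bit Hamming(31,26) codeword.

Place data bits at non-power-of-two positions: b3=0, b5=1, b6=0, b7=1, b9=0, b10=0, b11=0, b12=1, b13=0, b14=1, b15=0, b17=1, b18=1, b19=1, b20=1, b21=0, b22=1, b23=1, b24=1, b25=1, b26=1, b27=1, b28=0, b29=1, b30=0, b31=1.
p1 = XOR of data positions {3,5,7,9,11,13,15,17,19,21,23,25,27,29,31} = 0⊕1⊕1⊕0⊕0⊕0⊕0⊕1⊕1⊕0⊕1⊕1⊕1⊕1⊕1 = 1
p2 = XOR of data positions {3,6,7,10,11,14,15,18,19,22,23,26,27,30,31} = 0⊕0⊕1⊕0⊕0⊕1⊕0⊕1⊕1⊕1⊕1⊕1⊕1⊕0⊕1 = 1
p4 = XOR of data positions {5,6,7,12,13,14,15,20,21,22,23,28,29,30,31} = 1⊕0⊕1⊕1⊕0⊕1⊕0⊕1⊕0⊕1⊕1⊕0⊕1⊕0⊕1 = 1
p8 = XOR of data positions {9,10,11,12,13,14,15,24,25,26,27,28,29,30,31} = 0⊕0⊕0⊕1⊕0⊕1⊕0⊕1⊕1⊕1⊕1⊕0⊕1⊕0⊕1 = 0
p16 = XOR of data positions {17,18,19,20,21,22,23,24,25,26,27,28,29,30,31} = 1⊕1⊕1⊕1⊕0⊕1⊕1⊕1⊕1⊕1⊕1⊕0⊕1⊕0⊕1 = 0
Codeword b1..b31 = 1101101000010100111101111110101

1101101000010100111101111110101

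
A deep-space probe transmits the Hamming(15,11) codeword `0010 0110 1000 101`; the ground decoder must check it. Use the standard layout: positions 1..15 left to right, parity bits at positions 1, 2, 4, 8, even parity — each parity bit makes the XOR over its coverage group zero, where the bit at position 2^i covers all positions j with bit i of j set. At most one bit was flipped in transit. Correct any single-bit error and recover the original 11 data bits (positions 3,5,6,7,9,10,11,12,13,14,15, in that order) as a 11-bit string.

s1: b1⊕b3⊕b5⊕b7⊕b9⊕b11⊕b13⊕b15 = 0⊕1⊕0⊕1⊕1⊕0⊕1⊕1 = 1
s2: b2⊕b3⊕b6⊕b7⊕b10⊕b11⊕b14⊕b15 = 0⊕1⊕1⊕1⊕0⊕0⊕0⊕1 = 0
s4: b4⊕b5⊕b6⊕b7⊕b12⊕b13⊕b14⊕b15 = 0⊕0⊕1⊕1⊕0⊕1⊕0⊕1 = 0
s8: b8⊕b9⊕b10⊕b11⊕b12⊕b13⊕b14⊕b15 = 0⊕1⊕0⊕0⊕0⊕1⊕0⊕1 = 1
Syndrome (s8...s1) = 1001 → position 9.
Flip bit 9: corrected codeword = 001001100000101
Data bits at positions 3,5,6,7,9,10,11,12,13,14,15: 10110000101

10110000101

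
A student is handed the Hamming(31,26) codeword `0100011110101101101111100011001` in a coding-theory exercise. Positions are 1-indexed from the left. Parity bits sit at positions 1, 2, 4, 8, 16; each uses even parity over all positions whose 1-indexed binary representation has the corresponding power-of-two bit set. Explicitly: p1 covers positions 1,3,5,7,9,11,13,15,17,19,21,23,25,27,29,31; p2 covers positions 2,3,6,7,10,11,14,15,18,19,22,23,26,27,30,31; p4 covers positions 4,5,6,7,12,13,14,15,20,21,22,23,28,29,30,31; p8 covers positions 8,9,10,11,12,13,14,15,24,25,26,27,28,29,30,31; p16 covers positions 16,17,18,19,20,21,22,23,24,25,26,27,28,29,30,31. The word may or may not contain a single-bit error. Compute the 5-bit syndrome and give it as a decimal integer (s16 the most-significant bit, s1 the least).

0

s1: b1⊕b3⊕b5⊕b7⊕b9⊕b11⊕b13⊕b15⊕b17⊕b19⊕b21⊕b23⊕b25⊕b27⊕b29⊕b31 = 0⊕0⊕0⊕1⊕1⊕1⊕1⊕0⊕1⊕1⊕1⊕1⊕0⊕1⊕0⊕1 = 0
s2: b2⊕b3⊕b6⊕b7⊕b10⊕b11⊕b14⊕b15⊕b18⊕b19⊕b22⊕b23⊕b26⊕b27⊕b30⊕b31 = 1⊕0⊕1⊕1⊕0⊕1⊕1⊕0⊕0⊕1⊕1⊕1⊕0⊕1⊕0⊕1 = 0
s4: b4⊕b5⊕b6⊕b7⊕b12⊕b13⊕b14⊕b15⊕b20⊕b21⊕b22⊕b23⊕b28⊕b29⊕b30⊕b31 = 0⊕0⊕1⊕1⊕0⊕1⊕1⊕0⊕1⊕1⊕1⊕1⊕1⊕0⊕0⊕1 = 0
s8: b8⊕b9⊕b10⊕b11⊕b12⊕b13⊕b14⊕b15⊕b24⊕b25⊕b26⊕b27⊕b28⊕b29⊕b30⊕b31 = 1⊕1⊕0⊕1⊕0⊕1⊕1⊕0⊕0⊕0⊕0⊕1⊕1⊕0⊕0⊕1 = 0
s16: b16⊕b17⊕b18⊕b19⊕b20⊕b21⊕b22⊕b23⊕b24⊕b25⊕b26⊕b27⊕b28⊕b29⊕b30⊕b31 = 1⊕1⊕0⊕1⊕1⊕1⊕1⊕1⊕0⊕0⊕0⊕1⊕1⊕0⊕0⊕1 = 0
Syndrome (s16...s1) = 00000 → position 0 (no error).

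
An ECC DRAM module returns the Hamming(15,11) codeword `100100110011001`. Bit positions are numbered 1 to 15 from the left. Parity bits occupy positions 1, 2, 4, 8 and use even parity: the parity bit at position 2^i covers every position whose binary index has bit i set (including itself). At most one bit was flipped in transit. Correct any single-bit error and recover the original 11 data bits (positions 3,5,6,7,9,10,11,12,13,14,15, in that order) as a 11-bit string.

s1: b1⊕b3⊕b5⊕b7⊕b9⊕b11⊕b13⊕b15 = 1⊕0⊕0⊕1⊕0⊕1⊕0⊕1 = 0
s2: b2⊕b3⊕b6⊕b7⊕b10⊕b11⊕b14⊕b15 = 0⊕0⊕0⊕1⊕0⊕1⊕0⊕1 = 1
s4: b4⊕b5⊕b6⊕b7⊕b12⊕b13⊕b14⊕b15 = 1⊕0⊕0⊕1⊕1⊕0⊕0⊕1 = 0
s8: b8⊕b9⊕b10⊕b11⊕b12⊕b13⊕b14⊕b15 = 1⊕0⊕0⊕1⊕1⊕0⊕0⊕1 = 0
Syndrome (s8...s1) = 0010 → position 2.
Flip bit 2: corrected codeword = 110100110011001
Data bits at positions 3,5,6,7,9,10,11,12,13,14,15: 00010011001

00010011001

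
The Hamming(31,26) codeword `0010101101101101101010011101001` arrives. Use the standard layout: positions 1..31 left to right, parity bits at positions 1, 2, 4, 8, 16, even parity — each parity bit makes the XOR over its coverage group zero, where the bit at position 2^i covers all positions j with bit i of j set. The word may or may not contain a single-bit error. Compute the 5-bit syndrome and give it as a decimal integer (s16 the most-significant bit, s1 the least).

20

s1: b1⊕b3⊕b5⊕b7⊕b9⊕b11⊕b13⊕b15⊕b17⊕b19⊕b21⊕b23⊕b25⊕b27⊕b29⊕b31 = 0⊕1⊕1⊕1⊕0⊕1⊕1⊕0⊕1⊕1⊕1⊕0⊕1⊕0⊕0⊕1 = 0
s2: b2⊕b3⊕b6⊕b7⊕b10⊕b11⊕b14⊕b15⊕b18⊕b19⊕b22⊕b23⊕b26⊕b27⊕b30⊕b31 = 0⊕1⊕0⊕1⊕1⊕1⊕1⊕0⊕0⊕1⊕0⊕0⊕1⊕0⊕0⊕1 = 0
s4: b4⊕b5⊕b6⊕b7⊕b12⊕b13⊕b14⊕b15⊕b20⊕b21⊕b22⊕b23⊕b28⊕b29⊕b30⊕b31 = 0⊕1⊕0⊕1⊕0⊕1⊕1⊕0⊕0⊕1⊕0⊕0⊕1⊕0⊕0⊕1 = 1
s8: b8⊕b9⊕b10⊕b11⊕b12⊕b13⊕b14⊕b15⊕b24⊕b25⊕b26⊕b27⊕b28⊕b29⊕b30⊕b31 = 1⊕0⊕1⊕1⊕0⊕1⊕1⊕0⊕1⊕1⊕1⊕0⊕1⊕0⊕0⊕1 = 0
s16: b16⊕b17⊕b18⊕b19⊕b20⊕b21⊕b22⊕b23⊕b24⊕b25⊕b26⊕b27⊕b28⊕b29⊕b30⊕b31 = 1⊕1⊕0⊕1⊕0⊕1⊕0⊕0⊕1⊕1⊕1⊕0⊕1⊕0⊕0⊕1 = 1
Syndrome (s16...s1) = 10100 → position 20.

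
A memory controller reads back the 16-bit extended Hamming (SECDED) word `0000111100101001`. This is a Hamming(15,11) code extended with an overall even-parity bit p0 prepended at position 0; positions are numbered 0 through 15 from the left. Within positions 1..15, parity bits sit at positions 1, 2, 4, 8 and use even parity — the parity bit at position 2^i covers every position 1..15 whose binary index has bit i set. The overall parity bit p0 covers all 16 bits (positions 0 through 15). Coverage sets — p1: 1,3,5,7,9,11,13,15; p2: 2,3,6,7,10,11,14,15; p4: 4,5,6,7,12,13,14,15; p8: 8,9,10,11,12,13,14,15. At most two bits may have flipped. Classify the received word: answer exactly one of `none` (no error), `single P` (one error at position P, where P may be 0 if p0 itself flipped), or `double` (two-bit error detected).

s1: b1⊕b3⊕b5⊕b7⊕b9⊕b11⊕b13⊕b15 = 0⊕0⊕1⊕1⊕0⊕0⊕0⊕1 = 1
s2: b2⊕b3⊕b6⊕b7⊕b10⊕b11⊕b14⊕b15 = 0⊕0⊕1⊕1⊕1⊕0⊕0⊕1 = 0
s4: b4⊕b5⊕b6⊕b7⊕b12⊕b13⊕b14⊕b15 = 1⊕1⊕1⊕1⊕1⊕0⊕0⊕1 = 0
s8: b8⊕b9⊕b10⊕b11⊕b12⊕b13⊕b14⊕b15 = 0⊕0⊕1⊕0⊕1⊕0⊕0⊕1 = 1
Syndrome (s8...s1) = 1001 → position 9.
Overall parity (XOR of all 16 bits, including p0): 0⊕0⊕0⊕0⊕1⊕1⊕1⊕1⊕0⊕0⊕1⊕0⊕1⊕0⊕0⊕1 = 1
Overall=1, syndrome position=9 → single-bit error at position 9.

single 9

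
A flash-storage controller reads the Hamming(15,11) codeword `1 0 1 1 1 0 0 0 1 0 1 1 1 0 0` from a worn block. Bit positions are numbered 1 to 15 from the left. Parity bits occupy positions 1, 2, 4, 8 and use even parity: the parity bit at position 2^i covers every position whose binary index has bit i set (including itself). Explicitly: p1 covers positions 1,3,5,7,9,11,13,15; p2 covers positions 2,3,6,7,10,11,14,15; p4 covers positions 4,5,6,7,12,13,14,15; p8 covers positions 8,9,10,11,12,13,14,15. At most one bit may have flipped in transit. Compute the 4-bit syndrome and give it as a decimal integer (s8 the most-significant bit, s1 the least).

s1: b1⊕b3⊕b5⊕b7⊕b9⊕b11⊕b13⊕b15 = 1⊕1⊕1⊕0⊕1⊕1⊕1⊕0 = 0
s2: b2⊕b3⊕b6⊕b7⊕b10⊕b11⊕b14⊕b15 = 0⊕1⊕0⊕0⊕0⊕1⊕0⊕0 = 0
s4: b4⊕b5⊕b6⊕b7⊕b12⊕b13⊕b14⊕b15 = 1⊕1⊕0⊕0⊕1⊕1⊕0⊕0 = 0
s8: b8⊕b9⊕b10⊕b11⊕b12⊕b13⊕b14⊕b15 = 0⊕1⊕0⊕1⊕1⊕1⊕0⊕0 = 0
Syndrome (s8...s1) = 0000 → position 0 (no error).

0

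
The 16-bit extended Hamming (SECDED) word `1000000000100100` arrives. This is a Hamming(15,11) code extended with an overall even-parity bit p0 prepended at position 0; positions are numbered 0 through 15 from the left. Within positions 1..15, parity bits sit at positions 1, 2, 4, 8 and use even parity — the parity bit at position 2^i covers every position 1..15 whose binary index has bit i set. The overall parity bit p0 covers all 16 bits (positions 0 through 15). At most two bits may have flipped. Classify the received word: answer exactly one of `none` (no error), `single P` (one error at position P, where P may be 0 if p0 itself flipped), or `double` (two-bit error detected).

single 7

s1: b1⊕b3⊕b5⊕b7⊕b9⊕b11⊕b13⊕b15 = 0⊕0⊕0⊕0⊕0⊕0⊕1⊕0 = 1
s2: b2⊕b3⊕b6⊕b7⊕b10⊕b11⊕b14⊕b15 = 0⊕0⊕0⊕0⊕1⊕0⊕0⊕0 = 1
s4: b4⊕b5⊕b6⊕b7⊕b12⊕b13⊕b14⊕b15 = 0⊕0⊕0⊕0⊕0⊕1⊕0⊕0 = 1
s8: b8⊕b9⊕b10⊕b11⊕b12⊕b13⊕b14⊕b15 = 0⊕0⊕1⊕0⊕0⊕1⊕0⊕0 = 0
Syndrome (s8...s1) = 0111 → position 7.
Overall parity (XOR of all 16 bits, including p0): 1⊕0⊕0⊕0⊕0⊕0⊕0⊕0⊕0⊕0⊕1⊕0⊕0⊕1⊕0⊕0 = 1
Overall=1, syndrome position=7 → single-bit error at position 7.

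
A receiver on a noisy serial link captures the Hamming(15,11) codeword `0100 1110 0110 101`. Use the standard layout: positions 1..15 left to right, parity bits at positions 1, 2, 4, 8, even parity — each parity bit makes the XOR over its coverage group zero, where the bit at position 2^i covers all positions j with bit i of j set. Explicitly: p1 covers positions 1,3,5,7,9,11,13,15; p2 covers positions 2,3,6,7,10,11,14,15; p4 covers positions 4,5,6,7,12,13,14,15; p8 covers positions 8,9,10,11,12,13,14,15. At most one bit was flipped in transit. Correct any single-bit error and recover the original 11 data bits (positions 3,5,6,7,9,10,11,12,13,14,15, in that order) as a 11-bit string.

00110110101

s1: b1⊕b3⊕b5⊕b7⊕b9⊕b11⊕b13⊕b15 = 0⊕0⊕1⊕1⊕0⊕1⊕1⊕1 = 1
s2: b2⊕b3⊕b6⊕b7⊕b10⊕b11⊕b14⊕b15 = 1⊕0⊕1⊕1⊕1⊕1⊕0⊕1 = 0
s4: b4⊕b5⊕b6⊕b7⊕b12⊕b13⊕b14⊕b15 = 0⊕1⊕1⊕1⊕0⊕1⊕0⊕1 = 1
s8: b8⊕b9⊕b10⊕b11⊕b12⊕b13⊕b14⊕b15 = 0⊕0⊕1⊕1⊕0⊕1⊕0⊕1 = 0
Syndrome (s8...s1) = 0101 → position 5.
Flip bit 5: corrected codeword = 010001100110101
Data bits at positions 3,5,6,7,9,10,11,12,13,14,15: 00110110101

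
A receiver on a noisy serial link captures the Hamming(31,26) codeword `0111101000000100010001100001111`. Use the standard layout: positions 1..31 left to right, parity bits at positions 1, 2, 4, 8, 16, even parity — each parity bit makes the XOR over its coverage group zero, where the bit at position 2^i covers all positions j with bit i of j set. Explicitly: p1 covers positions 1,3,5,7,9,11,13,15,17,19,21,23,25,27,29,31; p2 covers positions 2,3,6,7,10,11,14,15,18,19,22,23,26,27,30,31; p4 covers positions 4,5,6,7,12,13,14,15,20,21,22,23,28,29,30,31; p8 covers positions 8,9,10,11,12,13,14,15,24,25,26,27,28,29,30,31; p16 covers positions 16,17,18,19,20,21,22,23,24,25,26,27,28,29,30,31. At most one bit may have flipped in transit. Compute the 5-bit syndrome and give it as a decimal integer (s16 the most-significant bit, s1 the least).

26

s1: b1⊕b3⊕b5⊕b7⊕b9⊕b11⊕b13⊕b15⊕b17⊕b19⊕b21⊕b23⊕b25⊕b27⊕b29⊕b31 = 0⊕1⊕1⊕1⊕0⊕0⊕0⊕0⊕0⊕0⊕0⊕1⊕0⊕0⊕1⊕1 = 0
s2: b2⊕b3⊕b6⊕b7⊕b10⊕b11⊕b14⊕b15⊕b18⊕b19⊕b22⊕b23⊕b26⊕b27⊕b30⊕b31 = 1⊕1⊕0⊕1⊕0⊕0⊕1⊕0⊕1⊕0⊕1⊕1⊕0⊕0⊕1⊕1 = 1
s4: b4⊕b5⊕b6⊕b7⊕b12⊕b13⊕b14⊕b15⊕b20⊕b21⊕b22⊕b23⊕b28⊕b29⊕b30⊕b31 = 1⊕1⊕0⊕1⊕0⊕0⊕1⊕0⊕0⊕0⊕1⊕1⊕1⊕1⊕1⊕1 = 0
s8: b8⊕b9⊕b10⊕b11⊕b12⊕b13⊕b14⊕b15⊕b24⊕b25⊕b26⊕b27⊕b28⊕b29⊕b30⊕b31 = 0⊕0⊕0⊕0⊕0⊕0⊕1⊕0⊕0⊕0⊕0⊕0⊕1⊕1⊕1⊕1 = 1
s16: b16⊕b17⊕b18⊕b19⊕b20⊕b21⊕b22⊕b23⊕b24⊕b25⊕b26⊕b27⊕b28⊕b29⊕b30⊕b31 = 0⊕0⊕1⊕0⊕0⊕0⊕1⊕1⊕0⊕0⊕0⊕0⊕1⊕1⊕1⊕1 = 1
Syndrome (s16...s1) = 11010 → position 26.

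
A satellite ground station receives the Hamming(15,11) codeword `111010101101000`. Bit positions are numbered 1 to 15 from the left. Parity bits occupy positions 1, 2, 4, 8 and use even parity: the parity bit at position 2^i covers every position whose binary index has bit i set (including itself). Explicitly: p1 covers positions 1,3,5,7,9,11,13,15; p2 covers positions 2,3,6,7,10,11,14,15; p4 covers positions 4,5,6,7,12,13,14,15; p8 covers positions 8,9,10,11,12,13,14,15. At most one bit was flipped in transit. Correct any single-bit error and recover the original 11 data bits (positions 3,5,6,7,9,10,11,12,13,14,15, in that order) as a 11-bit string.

11011101100

s1: b1⊕b3⊕b5⊕b7⊕b9⊕b11⊕b13⊕b15 = 1⊕1⊕1⊕1⊕1⊕0⊕0⊕0 = 1
s2: b2⊕b3⊕b6⊕b7⊕b10⊕b11⊕b14⊕b15 = 1⊕1⊕0⊕1⊕1⊕0⊕0⊕0 = 0
s4: b4⊕b5⊕b6⊕b7⊕b12⊕b13⊕b14⊕b15 = 0⊕1⊕0⊕1⊕1⊕0⊕0⊕0 = 1
s8: b8⊕b9⊕b10⊕b11⊕b12⊕b13⊕b14⊕b15 = 0⊕1⊕1⊕0⊕1⊕0⊕0⊕0 = 1
Syndrome (s8...s1) = 1101 → position 13.
Flip bit 13: corrected codeword = 111010101101100
Data bits at positions 3,5,6,7,9,10,11,12,13,14,15: 11011101100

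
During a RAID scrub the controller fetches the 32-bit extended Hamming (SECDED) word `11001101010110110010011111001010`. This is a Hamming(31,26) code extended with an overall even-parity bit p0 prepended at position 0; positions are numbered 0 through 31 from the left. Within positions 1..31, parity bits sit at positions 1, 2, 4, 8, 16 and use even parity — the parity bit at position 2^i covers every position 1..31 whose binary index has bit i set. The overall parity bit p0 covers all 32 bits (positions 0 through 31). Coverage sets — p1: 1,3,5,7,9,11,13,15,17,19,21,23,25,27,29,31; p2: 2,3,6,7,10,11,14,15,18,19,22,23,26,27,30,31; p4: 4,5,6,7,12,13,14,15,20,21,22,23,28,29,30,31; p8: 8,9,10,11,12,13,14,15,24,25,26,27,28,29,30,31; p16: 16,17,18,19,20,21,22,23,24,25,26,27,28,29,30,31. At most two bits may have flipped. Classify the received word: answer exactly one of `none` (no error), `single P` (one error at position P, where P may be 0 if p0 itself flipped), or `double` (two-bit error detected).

s1: b1⊕b3⊕b5⊕b7⊕b9⊕b11⊕b13⊕b15⊕b17⊕b19⊕b21⊕b23⊕b25⊕b27⊕b29⊕b31 = 1⊕0⊕1⊕1⊕1⊕1⊕0⊕1⊕0⊕0⊕1⊕1⊕1⊕0⊕0⊕0 = 1
s2: b2⊕b3⊕b6⊕b7⊕b10⊕b11⊕b14⊕b15⊕b18⊕b19⊕b22⊕b23⊕b26⊕b27⊕b30⊕b31 = 0⊕0⊕0⊕1⊕0⊕1⊕1⊕1⊕1⊕0⊕1⊕1⊕0⊕0⊕1⊕0 = 0
s4: b4⊕b5⊕b6⊕b7⊕b12⊕b13⊕b14⊕b15⊕b20⊕b21⊕b22⊕b23⊕b28⊕b29⊕b30⊕b31 = 1⊕1⊕0⊕1⊕1⊕0⊕1⊕1⊕0⊕1⊕1⊕1⊕1⊕0⊕1⊕0 = 1
s8: b8⊕b9⊕b10⊕b11⊕b12⊕b13⊕b14⊕b15⊕b24⊕b25⊕b26⊕b27⊕b28⊕b29⊕b30⊕b31 = 0⊕1⊕0⊕1⊕1⊕0⊕1⊕1⊕1⊕1⊕0⊕0⊕1⊕0⊕1⊕0 = 1
s16: b16⊕b17⊕b18⊕b19⊕b20⊕b21⊕b22⊕b23⊕b24⊕b25⊕b26⊕b27⊕b28⊕b29⊕b30⊕b31 = 0⊕0⊕1⊕0⊕0⊕1⊕1⊕1⊕1⊕1⊕0⊕0⊕1⊕0⊕1⊕0 = 0
Syndrome (s16...s1) = 01101 → position 13.
Overall parity (XOR of all 32 bits, including p0): 1⊕1⊕0⊕0⊕1⊕1⊕0⊕1⊕0⊕1⊕0⊕1⊕1⊕0⊕1⊕1⊕0⊕0⊕1⊕0⊕0⊕1⊕1⊕1⊕1⊕1⊕0⊕0⊕1⊕0⊕1⊕0 = 0
Overall=0, syndrome position=13 → double-bit error detected (uncorrectable).

double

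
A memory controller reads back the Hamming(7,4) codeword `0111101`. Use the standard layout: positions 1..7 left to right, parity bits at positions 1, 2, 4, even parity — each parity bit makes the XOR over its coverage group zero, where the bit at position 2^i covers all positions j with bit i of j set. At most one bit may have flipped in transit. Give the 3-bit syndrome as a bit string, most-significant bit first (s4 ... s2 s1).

111

s1: b1⊕b3⊕b5⊕b7 = 0⊕1⊕1⊕1 = 1
s2: b2⊕b3⊕b6⊕b7 = 1⊕1⊕0⊕1 = 1
s4: b4⊕b5⊕b6⊕b7 = 1⊕1⊕0⊕1 = 1
Syndrome (s4...s1) = 111 → position 7.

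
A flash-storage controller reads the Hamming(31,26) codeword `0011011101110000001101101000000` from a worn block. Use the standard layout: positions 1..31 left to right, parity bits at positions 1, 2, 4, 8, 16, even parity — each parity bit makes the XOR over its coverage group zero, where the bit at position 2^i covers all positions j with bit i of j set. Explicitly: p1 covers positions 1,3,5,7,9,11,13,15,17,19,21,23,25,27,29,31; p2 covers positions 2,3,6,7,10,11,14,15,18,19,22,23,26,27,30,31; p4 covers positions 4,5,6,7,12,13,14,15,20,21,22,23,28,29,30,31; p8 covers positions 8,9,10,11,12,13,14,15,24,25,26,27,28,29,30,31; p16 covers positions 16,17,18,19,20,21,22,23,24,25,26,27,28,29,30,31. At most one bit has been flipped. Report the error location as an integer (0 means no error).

28

s1: b1⊕b3⊕b5⊕b7⊕b9⊕b11⊕b13⊕b15⊕b17⊕b19⊕b21⊕b23⊕b25⊕b27⊕b29⊕b31 = 0⊕1⊕0⊕1⊕0⊕1⊕0⊕0⊕0⊕1⊕0⊕1⊕1⊕0⊕0⊕0 = 0
s2: b2⊕b3⊕b6⊕b7⊕b10⊕b11⊕b14⊕b15⊕b18⊕b19⊕b22⊕b23⊕b26⊕b27⊕b30⊕b31 = 0⊕1⊕1⊕1⊕1⊕1⊕0⊕0⊕0⊕1⊕1⊕1⊕0⊕0⊕0⊕0 = 0
s4: b4⊕b5⊕b6⊕b7⊕b12⊕b13⊕b14⊕b15⊕b20⊕b21⊕b22⊕b23⊕b28⊕b29⊕b30⊕b31 = 1⊕0⊕1⊕1⊕1⊕0⊕0⊕0⊕1⊕0⊕1⊕1⊕0⊕0⊕0⊕0 = 1
s8: b8⊕b9⊕b10⊕b11⊕b12⊕b13⊕b14⊕b15⊕b24⊕b25⊕b26⊕b27⊕b28⊕b29⊕b30⊕b31 = 1⊕0⊕1⊕1⊕1⊕0⊕0⊕0⊕0⊕1⊕0⊕0⊕0⊕0⊕0⊕0 = 1
s16: b16⊕b17⊕b18⊕b19⊕b20⊕b21⊕b22⊕b23⊕b24⊕b25⊕b26⊕b27⊕b28⊕b29⊕b30⊕b31 = 0⊕0⊕0⊕1⊕1⊕0⊕1⊕1⊕0⊕1⊕0⊕0⊕0⊕0⊕0⊕0 = 1
Syndrome (s16...s1) = 11100 → position 28.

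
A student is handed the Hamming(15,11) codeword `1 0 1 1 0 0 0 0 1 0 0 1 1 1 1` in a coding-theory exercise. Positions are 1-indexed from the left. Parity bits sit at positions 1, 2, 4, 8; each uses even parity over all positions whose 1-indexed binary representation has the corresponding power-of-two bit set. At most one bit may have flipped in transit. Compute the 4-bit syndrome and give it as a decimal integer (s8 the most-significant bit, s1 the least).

s1: b1⊕b3⊕b5⊕b7⊕b9⊕b11⊕b13⊕b15 = 1⊕1⊕0⊕0⊕1⊕0⊕1⊕1 = 1
s2: b2⊕b3⊕b6⊕b7⊕b10⊕b11⊕b14⊕b15 = 0⊕1⊕0⊕0⊕0⊕0⊕1⊕1 = 1
s4: b4⊕b5⊕b6⊕b7⊕b12⊕b13⊕b14⊕b15 = 1⊕0⊕0⊕0⊕1⊕1⊕1⊕1 = 1
s8: b8⊕b9⊕b10⊕b11⊕b12⊕b13⊕b14⊕b15 = 0⊕1⊕0⊕0⊕1⊕1⊕1⊕1 = 1
Syndrome (s8...s1) = 1111 → position 15.

15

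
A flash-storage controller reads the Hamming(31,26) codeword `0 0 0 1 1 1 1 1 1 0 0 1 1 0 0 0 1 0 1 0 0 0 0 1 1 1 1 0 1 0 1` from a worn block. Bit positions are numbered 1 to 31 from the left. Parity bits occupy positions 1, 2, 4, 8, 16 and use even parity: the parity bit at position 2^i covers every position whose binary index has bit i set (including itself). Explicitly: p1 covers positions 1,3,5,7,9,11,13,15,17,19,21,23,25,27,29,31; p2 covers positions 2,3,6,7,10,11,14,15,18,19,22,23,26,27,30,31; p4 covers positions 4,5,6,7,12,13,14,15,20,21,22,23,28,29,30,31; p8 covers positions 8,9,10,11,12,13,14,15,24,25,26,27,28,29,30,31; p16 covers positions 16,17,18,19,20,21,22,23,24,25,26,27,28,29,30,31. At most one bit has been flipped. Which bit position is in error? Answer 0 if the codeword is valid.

0

s1: b1⊕b3⊕b5⊕b7⊕b9⊕b11⊕b13⊕b15⊕b17⊕b19⊕b21⊕b23⊕b25⊕b27⊕b29⊕b31 = 0⊕0⊕1⊕1⊕1⊕0⊕1⊕0⊕1⊕1⊕0⊕0⊕1⊕1⊕1⊕1 = 0
s2: b2⊕b3⊕b6⊕b7⊕b10⊕b11⊕b14⊕b15⊕b18⊕b19⊕b22⊕b23⊕b26⊕b27⊕b30⊕b31 = 0⊕0⊕1⊕1⊕0⊕0⊕0⊕0⊕0⊕1⊕0⊕0⊕1⊕1⊕0⊕1 = 0
s4: b4⊕b5⊕b6⊕b7⊕b12⊕b13⊕b14⊕b15⊕b20⊕b21⊕b22⊕b23⊕b28⊕b29⊕b30⊕b31 = 1⊕1⊕1⊕1⊕1⊕1⊕0⊕0⊕0⊕0⊕0⊕0⊕0⊕1⊕0⊕1 = 0
s8: b8⊕b9⊕b10⊕b11⊕b12⊕b13⊕b14⊕b15⊕b24⊕b25⊕b26⊕b27⊕b28⊕b29⊕b30⊕b31 = 1⊕1⊕0⊕0⊕1⊕1⊕0⊕0⊕1⊕1⊕1⊕1⊕0⊕1⊕0⊕1 = 0
s16: b16⊕b17⊕b18⊕b19⊕b20⊕b21⊕b22⊕b23⊕b24⊕b25⊕b26⊕b27⊕b28⊕b29⊕b30⊕b31 = 0⊕1⊕0⊕1⊕0⊕0⊕0⊕0⊕1⊕1⊕1⊕1⊕0⊕1⊕0⊕1 = 0
Syndrome (s16...s1) = 00000 → position 0 (no error).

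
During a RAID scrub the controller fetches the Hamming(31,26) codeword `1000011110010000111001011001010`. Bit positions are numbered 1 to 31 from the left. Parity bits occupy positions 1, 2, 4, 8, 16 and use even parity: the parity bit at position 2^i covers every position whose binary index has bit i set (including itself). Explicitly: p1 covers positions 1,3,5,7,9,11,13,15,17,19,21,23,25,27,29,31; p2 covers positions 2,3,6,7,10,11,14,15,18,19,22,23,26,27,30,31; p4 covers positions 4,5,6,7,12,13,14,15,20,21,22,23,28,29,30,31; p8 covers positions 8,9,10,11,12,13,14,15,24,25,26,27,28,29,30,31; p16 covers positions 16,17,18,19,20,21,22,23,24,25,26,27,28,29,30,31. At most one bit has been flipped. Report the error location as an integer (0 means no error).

s1: b1⊕b3⊕b5⊕b7⊕b9⊕b11⊕b13⊕b15⊕b17⊕b19⊕b21⊕b23⊕b25⊕b27⊕b29⊕b31 = 1⊕0⊕0⊕1⊕1⊕0⊕0⊕0⊕1⊕1⊕0⊕0⊕1⊕0⊕0⊕0 = 0
s2: b2⊕b3⊕b6⊕b7⊕b10⊕b11⊕b14⊕b15⊕b18⊕b19⊕b22⊕b23⊕b26⊕b27⊕b30⊕b31 = 0⊕0⊕1⊕1⊕0⊕0⊕0⊕0⊕1⊕1⊕1⊕0⊕0⊕0⊕1⊕0 = 0
s4: b4⊕b5⊕b6⊕b7⊕b12⊕b13⊕b14⊕b15⊕b20⊕b21⊕b22⊕b23⊕b28⊕b29⊕b30⊕b31 = 0⊕0⊕1⊕1⊕1⊕0⊕0⊕0⊕0⊕0⊕1⊕0⊕1⊕0⊕1⊕0 = 0
s8: b8⊕b9⊕b10⊕b11⊕b12⊕b13⊕b14⊕b15⊕b24⊕b25⊕b26⊕b27⊕b28⊕b29⊕b30⊕b31 = 1⊕1⊕0⊕0⊕1⊕0⊕0⊕0⊕1⊕1⊕0⊕0⊕1⊕0⊕1⊕0 = 1
s16: b16⊕b17⊕b18⊕b19⊕b20⊕b21⊕b22⊕b23⊕b24⊕b25⊕b26⊕b27⊕b28⊕b29⊕b30⊕b31 = 0⊕1⊕1⊕1⊕0⊕0⊕1⊕0⊕1⊕1⊕0⊕0⊕1⊕0⊕1⊕0 = 0
Syndrome (s16...s1) = 01000 → position 8.

8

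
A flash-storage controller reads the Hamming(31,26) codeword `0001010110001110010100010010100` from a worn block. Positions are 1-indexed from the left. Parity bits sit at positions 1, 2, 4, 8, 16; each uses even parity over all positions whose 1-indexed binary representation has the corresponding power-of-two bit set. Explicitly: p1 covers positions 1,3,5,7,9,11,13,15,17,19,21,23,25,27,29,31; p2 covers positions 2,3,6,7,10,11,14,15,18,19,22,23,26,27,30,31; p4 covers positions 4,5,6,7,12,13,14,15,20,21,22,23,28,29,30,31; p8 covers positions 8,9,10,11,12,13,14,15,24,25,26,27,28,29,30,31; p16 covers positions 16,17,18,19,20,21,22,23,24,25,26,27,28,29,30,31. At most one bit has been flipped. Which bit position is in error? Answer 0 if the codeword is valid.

s1: b1⊕b3⊕b5⊕b7⊕b9⊕b11⊕b13⊕b15⊕b17⊕b19⊕b21⊕b23⊕b25⊕b27⊕b29⊕b31 = 0⊕0⊕0⊕0⊕1⊕0⊕1⊕1⊕0⊕0⊕0⊕0⊕0⊕1⊕1⊕0 = 1
s2: b2⊕b3⊕b6⊕b7⊕b10⊕b11⊕b14⊕b15⊕b18⊕b19⊕b22⊕b23⊕b26⊕b27⊕b30⊕b31 = 0⊕0⊕1⊕0⊕0⊕0⊕1⊕1⊕1⊕0⊕0⊕0⊕0⊕1⊕0⊕0 = 1
s4: b4⊕b5⊕b6⊕b7⊕b12⊕b13⊕b14⊕b15⊕b20⊕b21⊕b22⊕b23⊕b28⊕b29⊕b30⊕b31 = 1⊕0⊕1⊕0⊕0⊕1⊕1⊕1⊕1⊕0⊕0⊕0⊕0⊕1⊕0⊕0 = 1
s8: b8⊕b9⊕b10⊕b11⊕b12⊕b13⊕b14⊕b15⊕b24⊕b25⊕b26⊕b27⊕b28⊕b29⊕b30⊕b31 = 1⊕1⊕0⊕0⊕0⊕1⊕1⊕1⊕1⊕0⊕0⊕1⊕0⊕1⊕0⊕0 = 0
s16: b16⊕b17⊕b18⊕b19⊕b20⊕b21⊕b22⊕b23⊕b24⊕b25⊕b26⊕b27⊕b28⊕b29⊕b30⊕b31 = 0⊕0⊕1⊕0⊕1⊕0⊕0⊕0⊕1⊕0⊕0⊕1⊕0⊕1⊕0⊕0 = 1
Syndrome (s16...s1) = 10111 → position 23.

23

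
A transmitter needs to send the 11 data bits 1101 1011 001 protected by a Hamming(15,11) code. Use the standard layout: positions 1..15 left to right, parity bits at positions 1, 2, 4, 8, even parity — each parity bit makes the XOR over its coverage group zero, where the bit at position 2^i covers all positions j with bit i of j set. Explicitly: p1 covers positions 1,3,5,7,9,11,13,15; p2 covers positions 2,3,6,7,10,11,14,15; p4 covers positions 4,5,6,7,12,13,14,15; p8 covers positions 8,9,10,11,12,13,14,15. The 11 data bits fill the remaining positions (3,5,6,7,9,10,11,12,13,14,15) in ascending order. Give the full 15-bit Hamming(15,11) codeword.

001010101011001

Place data bits at non-power-of-two positions: b3=1, b5=1, b6=0, b7=1, b9=1, b10=0, b11=1, b12=1, b13=0, b14=0, b15=1.
p1 = XOR of data positions {3,5,7,9,11,13,15} = 1⊕1⊕1⊕1⊕1⊕0⊕1 = 0
p2 = XOR of data positions {3,6,7,10,11,14,15} = 1⊕0⊕1⊕0⊕1⊕0⊕1 = 0
p4 = XOR of data positions {5,6,7,12,13,14,15} = 1⊕0⊕1⊕1⊕0⊕0⊕1 = 0
p8 = XOR of data positions {9,10,11,12,13,14,15} = 1⊕0⊕1⊕1⊕0⊕0⊕1 = 0
Codeword b1..b15 = 001010101011001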